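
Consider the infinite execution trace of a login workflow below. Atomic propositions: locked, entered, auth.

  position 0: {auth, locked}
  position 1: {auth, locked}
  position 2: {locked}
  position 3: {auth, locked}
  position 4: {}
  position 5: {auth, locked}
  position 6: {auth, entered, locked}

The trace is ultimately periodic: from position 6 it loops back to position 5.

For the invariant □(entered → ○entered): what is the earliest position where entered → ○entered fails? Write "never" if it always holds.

6

Check entered → ○entered at each position in order: 0 ✓, 1 ✓, 2 ✓, 3 ✓, 4 ✓, 5 ✓.
At position 6 the labels are {auth, entered, locked} and the next position 5 has {auth, locked}, so entered → ○entered is false there. This is the first violation.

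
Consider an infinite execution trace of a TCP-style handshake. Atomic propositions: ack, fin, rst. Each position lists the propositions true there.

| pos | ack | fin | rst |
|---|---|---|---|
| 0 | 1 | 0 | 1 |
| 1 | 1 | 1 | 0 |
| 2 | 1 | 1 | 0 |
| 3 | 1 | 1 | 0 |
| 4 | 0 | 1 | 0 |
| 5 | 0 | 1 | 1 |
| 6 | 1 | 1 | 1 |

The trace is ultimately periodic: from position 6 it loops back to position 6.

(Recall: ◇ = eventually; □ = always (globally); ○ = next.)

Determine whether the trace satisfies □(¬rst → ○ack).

¬rst → ○ack must hold at every position from 0 onward. It fails at position 3, so □(¬rst → ○ack) is false.
Positions where ¬rst holds: 1, 2, 3, 4.
Check ○ack at each: 1→ok, 2→ok, 3→fails, 4→fails.

No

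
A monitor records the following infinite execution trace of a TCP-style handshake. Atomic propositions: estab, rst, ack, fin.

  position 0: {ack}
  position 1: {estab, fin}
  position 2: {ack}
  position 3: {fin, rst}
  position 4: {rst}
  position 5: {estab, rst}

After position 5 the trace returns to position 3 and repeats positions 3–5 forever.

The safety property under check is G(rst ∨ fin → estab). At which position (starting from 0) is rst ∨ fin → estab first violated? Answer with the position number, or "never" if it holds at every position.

Check rst ∨ fin → estab at each position in order: 0 ✓, 1 ✓, 2 ✓.
At position 3 the labels are {fin, rst}, so rst ∨ fin → estab is false there. This is the first violation.

3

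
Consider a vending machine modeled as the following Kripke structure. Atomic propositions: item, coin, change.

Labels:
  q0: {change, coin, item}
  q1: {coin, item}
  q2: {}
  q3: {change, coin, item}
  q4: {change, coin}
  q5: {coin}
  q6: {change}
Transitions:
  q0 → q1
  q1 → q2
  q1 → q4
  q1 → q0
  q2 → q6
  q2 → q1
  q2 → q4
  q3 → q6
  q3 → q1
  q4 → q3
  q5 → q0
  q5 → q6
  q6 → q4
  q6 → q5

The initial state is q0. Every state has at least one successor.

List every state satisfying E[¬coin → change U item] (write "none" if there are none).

{q0, q1, q3, q4, q5, q6}

States satisfying ¬coin → change: {q0, q1, q3, q4, q5, q6}.
States satisfying item: {q0, q1, q3}.
States satisfying E[¬coin → change U item]: {q0, q1, q3, q4, q5, q6}.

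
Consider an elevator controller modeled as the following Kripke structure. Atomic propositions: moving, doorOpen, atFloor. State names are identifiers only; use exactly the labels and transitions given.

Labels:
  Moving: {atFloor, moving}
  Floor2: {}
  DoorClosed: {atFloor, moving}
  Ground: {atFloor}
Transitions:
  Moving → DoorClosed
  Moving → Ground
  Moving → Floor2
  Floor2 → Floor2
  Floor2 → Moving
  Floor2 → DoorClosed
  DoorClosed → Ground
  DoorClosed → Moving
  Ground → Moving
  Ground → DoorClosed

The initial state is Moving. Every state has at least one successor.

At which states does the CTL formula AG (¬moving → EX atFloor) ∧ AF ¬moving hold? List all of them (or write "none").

States satisfying ¬moving → EX atFloor: {Moving, Floor2, DoorClosed, Ground}.
States satisfying AG (¬moving → EX atFloor): {Moving, Floor2, DoorClosed, Ground}.
States satisfying ¬moving: {Floor2, Ground}.
States satisfying AF ¬moving: {Floor2, Ground}.
States satisfying AG (¬moving → EX atFloor) ∧ AF ¬moving: {Floor2, Ground}.

{Floor2, Ground}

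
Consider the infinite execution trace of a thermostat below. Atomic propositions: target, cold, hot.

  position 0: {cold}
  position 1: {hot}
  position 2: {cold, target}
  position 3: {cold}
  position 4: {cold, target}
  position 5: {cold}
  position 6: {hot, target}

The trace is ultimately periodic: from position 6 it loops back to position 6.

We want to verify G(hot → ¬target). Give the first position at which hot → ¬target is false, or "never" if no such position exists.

Check hot → ¬target at each position in order: 0 ✓, 1 ✓, 2 ✓, 3 ✓, 4 ✓, 5 ✓.
At position 6 the labels are {hot, target}, so hot → ¬target is false there. This is the first violation.

6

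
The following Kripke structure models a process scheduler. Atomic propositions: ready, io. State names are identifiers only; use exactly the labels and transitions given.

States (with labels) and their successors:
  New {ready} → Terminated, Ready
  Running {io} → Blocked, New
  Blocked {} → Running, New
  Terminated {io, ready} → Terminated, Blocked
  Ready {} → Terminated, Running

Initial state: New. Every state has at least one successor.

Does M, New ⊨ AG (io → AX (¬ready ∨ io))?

States satisfying io → AX (¬ready ∨ io): {New, Blocked, Terminated, Ready}.
States satisfying AG (io → AX (¬ready ∨ io)): ∅.
Running is reachable from New and violates io → AX (¬ready ∨ io), so AG fails at New.
New ∉ Sat(AG (io → AX (¬ready ∨ io))).

Violated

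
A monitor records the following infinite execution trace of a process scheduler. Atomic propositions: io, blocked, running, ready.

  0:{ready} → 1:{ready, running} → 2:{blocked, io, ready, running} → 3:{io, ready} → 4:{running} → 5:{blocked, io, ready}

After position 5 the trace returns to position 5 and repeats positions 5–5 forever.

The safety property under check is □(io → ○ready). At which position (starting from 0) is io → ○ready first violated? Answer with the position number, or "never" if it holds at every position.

Check io → ○ready at each position in order: 0 ✓, 1 ✓, 2 ✓.
At position 3 the labels are {io, ready} and the next position 4 has {running}, so io → ○ready is false there. This is the first violation.

3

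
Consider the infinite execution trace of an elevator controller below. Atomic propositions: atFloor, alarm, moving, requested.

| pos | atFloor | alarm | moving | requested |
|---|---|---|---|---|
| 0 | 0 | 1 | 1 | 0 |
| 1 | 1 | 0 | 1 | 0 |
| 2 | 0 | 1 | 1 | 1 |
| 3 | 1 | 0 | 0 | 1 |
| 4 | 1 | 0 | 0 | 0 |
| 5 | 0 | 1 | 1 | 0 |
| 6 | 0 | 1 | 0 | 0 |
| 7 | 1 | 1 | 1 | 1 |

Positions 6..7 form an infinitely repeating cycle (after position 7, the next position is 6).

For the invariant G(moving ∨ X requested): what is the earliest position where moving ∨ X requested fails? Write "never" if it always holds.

3

Check moving ∨ X requested at each position in order: 0 ✓, 1 ✓, 2 ✓.
At position 3 the labels are {atFloor, requested} and the next position 4 has {atFloor}, so moving ∨ X requested is false there. This is the first violation.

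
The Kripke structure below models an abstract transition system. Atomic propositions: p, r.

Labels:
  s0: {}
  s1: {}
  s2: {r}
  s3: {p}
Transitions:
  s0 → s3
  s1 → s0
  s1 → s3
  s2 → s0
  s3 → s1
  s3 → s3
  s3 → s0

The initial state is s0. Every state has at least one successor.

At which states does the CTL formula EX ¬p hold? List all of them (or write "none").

{s1, s2, s3}

States satisfying ¬p: {s0, s1, s2}.
States satisfying EX ¬p: {s1, s2, s3}.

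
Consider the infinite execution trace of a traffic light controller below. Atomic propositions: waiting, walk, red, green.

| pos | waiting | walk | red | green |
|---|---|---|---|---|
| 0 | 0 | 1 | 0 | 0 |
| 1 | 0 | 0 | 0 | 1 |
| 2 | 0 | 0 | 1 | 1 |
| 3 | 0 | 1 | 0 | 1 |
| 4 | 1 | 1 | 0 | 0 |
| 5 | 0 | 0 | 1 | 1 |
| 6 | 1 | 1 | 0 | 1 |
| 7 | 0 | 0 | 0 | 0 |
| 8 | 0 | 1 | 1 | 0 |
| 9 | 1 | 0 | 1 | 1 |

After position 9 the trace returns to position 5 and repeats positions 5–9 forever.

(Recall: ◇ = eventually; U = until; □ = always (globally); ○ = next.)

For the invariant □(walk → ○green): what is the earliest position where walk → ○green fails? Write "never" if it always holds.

3

Check walk → ○green at each position in order: 0 ✓, 1 ✓, 2 ✓.
At position 3 the labels are {green, walk} and the next position 4 has {waiting, walk}, so walk → ○green is false there. This is the first violation.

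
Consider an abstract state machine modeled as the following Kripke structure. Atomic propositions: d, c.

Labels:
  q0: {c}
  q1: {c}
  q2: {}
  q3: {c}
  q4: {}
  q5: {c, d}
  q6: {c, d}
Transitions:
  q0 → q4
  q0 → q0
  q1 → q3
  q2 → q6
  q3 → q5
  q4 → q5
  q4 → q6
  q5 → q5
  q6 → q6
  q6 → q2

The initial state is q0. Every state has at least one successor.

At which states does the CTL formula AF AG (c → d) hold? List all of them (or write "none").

States satisfying AG (c → d): {q2, q4, q5, q6}.
States satisfying AF AG (c → d): {q1, q2, q3, q4, q5, q6}.

{q1, q2, q3, q4, q5, q6}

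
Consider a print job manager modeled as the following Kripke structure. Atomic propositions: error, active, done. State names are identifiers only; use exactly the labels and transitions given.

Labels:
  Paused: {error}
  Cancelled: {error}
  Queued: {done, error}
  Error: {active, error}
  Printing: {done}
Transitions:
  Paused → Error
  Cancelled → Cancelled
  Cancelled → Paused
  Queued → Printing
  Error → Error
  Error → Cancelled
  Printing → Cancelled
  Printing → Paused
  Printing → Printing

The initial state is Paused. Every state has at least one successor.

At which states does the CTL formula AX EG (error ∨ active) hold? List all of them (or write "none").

{Paused, Cancelled, Error}

States satisfying EG (error ∨ active): {Paused, Cancelled, Error}.
States satisfying AX EG (error ∨ active): {Paused, Cancelled, Error}.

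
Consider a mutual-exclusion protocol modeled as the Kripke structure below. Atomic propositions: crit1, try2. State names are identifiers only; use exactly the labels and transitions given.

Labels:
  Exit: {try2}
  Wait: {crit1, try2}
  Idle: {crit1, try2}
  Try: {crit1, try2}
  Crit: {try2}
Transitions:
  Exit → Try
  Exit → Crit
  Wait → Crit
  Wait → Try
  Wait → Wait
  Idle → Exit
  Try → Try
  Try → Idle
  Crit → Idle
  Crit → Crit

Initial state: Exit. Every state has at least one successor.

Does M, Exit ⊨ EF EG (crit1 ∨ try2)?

Holds

States satisfying EG (crit1 ∨ try2): {Exit, Wait, Idle, Try, Crit}.
States satisfying EF EG (crit1 ∨ try2): {Exit, Wait, Idle, Try, Crit}.
Some path from Exit reaches a state where EG (crit1 ∨ try2) holds.
Exit ∈ Sat(EF EG (crit1 ∨ try2)).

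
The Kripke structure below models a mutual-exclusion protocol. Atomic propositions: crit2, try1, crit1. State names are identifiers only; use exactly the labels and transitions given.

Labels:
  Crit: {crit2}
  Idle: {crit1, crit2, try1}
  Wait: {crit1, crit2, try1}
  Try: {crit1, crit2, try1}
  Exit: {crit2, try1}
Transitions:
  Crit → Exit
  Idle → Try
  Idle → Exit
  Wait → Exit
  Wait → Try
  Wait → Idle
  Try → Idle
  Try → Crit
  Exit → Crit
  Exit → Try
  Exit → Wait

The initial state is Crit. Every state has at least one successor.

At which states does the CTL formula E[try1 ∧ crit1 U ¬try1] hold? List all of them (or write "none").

States satisfying try1 ∧ crit1: {Idle, Wait, Try}.
States satisfying ¬try1: {Crit}.
States satisfying E[try1 ∧ crit1 U ¬try1]: {Crit, Idle, Wait, Try}.

{Crit, Idle, Wait, Try}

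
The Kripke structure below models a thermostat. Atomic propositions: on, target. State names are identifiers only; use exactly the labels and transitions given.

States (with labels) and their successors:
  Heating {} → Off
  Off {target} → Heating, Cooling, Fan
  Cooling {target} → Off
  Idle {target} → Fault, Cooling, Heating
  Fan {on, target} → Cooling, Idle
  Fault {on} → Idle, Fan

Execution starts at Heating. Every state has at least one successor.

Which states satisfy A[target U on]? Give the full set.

States satisfying target: {Off, Cooling, Idle, Fan}.
States satisfying on: {Fan, Fault}.
States satisfying A[target U on]: {Fan, Fault}.

{Fan, Fault}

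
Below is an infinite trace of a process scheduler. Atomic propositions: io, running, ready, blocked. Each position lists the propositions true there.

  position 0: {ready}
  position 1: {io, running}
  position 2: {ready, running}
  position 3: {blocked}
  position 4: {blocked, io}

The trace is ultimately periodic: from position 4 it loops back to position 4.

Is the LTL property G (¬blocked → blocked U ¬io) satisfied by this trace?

¬blocked → blocked U ¬io must hold at every position from 0 onward. It fails at position 1, so G (¬blocked → blocked U ¬io) is false.
Positions where ¬blocked holds: 0, 1, 2.
Check blocked U ¬io at each: 0→ok, 1→fails, 2→ok.

No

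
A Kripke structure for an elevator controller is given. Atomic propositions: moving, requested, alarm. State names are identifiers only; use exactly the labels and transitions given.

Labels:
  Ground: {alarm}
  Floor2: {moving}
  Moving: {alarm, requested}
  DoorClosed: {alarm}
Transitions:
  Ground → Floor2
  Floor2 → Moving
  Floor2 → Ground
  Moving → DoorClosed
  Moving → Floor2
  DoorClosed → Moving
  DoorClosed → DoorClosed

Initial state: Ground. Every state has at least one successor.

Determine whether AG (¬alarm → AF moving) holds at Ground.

Holds

States satisfying ¬alarm → AF moving: {Ground, Floor2, Moving, DoorClosed}.
States satisfying AG (¬alarm → AF moving): {Ground, Floor2, Moving, DoorClosed}.
Every state reachable from Ground satisfies ¬alarm → AF moving.
Ground ∈ Sat(AG (¬alarm → AF moving)).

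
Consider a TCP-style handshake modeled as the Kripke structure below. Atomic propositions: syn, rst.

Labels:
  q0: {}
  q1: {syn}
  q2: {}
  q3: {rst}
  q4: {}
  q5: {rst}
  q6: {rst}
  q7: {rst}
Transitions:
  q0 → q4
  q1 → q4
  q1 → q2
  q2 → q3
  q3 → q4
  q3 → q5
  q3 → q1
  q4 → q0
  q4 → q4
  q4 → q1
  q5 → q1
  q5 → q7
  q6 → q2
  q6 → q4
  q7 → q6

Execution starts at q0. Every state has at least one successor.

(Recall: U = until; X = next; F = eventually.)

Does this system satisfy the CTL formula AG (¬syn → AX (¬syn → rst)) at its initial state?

Violated

States satisfying ¬syn → AX (¬syn → rst): {q1, q2, q5, q7}.
States satisfying AG (¬syn → AX (¬syn → rst)): ∅.
q0 is reachable from q0 and violates ¬syn → AX (¬syn → rst), so AG fails at q0.
q0 ∉ Sat(AG (¬syn → AX (¬syn → rst))).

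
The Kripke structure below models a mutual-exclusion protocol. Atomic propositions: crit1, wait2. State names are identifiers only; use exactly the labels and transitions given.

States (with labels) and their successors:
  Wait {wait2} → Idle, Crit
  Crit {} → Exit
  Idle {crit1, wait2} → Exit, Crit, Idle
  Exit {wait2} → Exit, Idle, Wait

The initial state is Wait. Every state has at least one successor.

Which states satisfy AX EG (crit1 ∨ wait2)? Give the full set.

States satisfying EG (crit1 ∨ wait2): {Wait, Idle, Exit}.
States satisfying AX EG (crit1 ∨ wait2): {Crit, Exit}.

{Crit, Exit}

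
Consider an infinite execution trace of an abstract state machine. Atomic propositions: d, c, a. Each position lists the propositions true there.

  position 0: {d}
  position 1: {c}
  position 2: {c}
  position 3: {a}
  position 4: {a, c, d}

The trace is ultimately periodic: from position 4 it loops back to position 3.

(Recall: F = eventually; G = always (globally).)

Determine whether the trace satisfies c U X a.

Walking from position 0: at position 0, X a has not yet held and c fails, so c U X a is false.

Violated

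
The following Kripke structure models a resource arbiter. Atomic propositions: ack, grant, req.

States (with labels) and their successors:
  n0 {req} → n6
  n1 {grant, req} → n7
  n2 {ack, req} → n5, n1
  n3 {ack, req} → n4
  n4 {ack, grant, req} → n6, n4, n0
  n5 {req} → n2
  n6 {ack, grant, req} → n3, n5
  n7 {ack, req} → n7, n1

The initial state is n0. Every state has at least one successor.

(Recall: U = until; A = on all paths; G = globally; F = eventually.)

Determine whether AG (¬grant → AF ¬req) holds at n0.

No

States satisfying ¬grant → AF ¬req: {n1, n4, n6}.
States satisfying AG (¬grant → AF ¬req): ∅.
n0 is reachable from n0 and violates ¬grant → AF ¬req, so AG fails at n0.
n0 ∉ Sat(AG (¬grant → AF ¬req)).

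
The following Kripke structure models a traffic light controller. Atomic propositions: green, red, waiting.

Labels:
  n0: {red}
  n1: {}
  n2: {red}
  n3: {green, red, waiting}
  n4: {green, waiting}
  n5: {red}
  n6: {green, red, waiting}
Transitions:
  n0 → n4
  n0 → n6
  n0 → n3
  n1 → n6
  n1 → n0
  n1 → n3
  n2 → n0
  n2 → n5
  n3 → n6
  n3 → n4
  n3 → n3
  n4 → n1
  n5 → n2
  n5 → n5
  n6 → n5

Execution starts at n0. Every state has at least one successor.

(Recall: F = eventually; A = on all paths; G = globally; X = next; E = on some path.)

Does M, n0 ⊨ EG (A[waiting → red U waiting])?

States satisfying A[waiting → red U waiting]: {n0, n1, n3, n4, n6}.
States satisfying EG (A[waiting → red U waiting]): {n0, n1, n3, n4}.
n0 ∈ Sat(EG (A[waiting → red U waiting])).

Satisfied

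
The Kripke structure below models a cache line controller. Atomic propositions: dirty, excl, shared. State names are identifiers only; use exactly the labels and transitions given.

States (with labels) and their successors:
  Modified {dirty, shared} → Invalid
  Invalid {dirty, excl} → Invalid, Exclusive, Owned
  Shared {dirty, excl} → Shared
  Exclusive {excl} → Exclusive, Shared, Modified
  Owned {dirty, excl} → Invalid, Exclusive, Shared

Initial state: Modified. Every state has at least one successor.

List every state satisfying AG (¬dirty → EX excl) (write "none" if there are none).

{Modified, Invalid, Shared, Exclusive, Owned}

States satisfying ¬dirty → EX excl: {Modified, Invalid, Shared, Exclusive, Owned}.
States satisfying AG (¬dirty → EX excl): {Modified, Invalid, Shared, Exclusive, Owned}.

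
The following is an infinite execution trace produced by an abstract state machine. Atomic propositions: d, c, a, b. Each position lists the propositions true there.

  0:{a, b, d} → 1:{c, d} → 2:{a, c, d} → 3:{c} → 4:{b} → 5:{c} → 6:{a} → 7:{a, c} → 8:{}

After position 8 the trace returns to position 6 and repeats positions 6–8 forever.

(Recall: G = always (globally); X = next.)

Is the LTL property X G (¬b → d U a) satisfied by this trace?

Does not hold

The position after 0 is 1; G (¬b → d U a) is false there.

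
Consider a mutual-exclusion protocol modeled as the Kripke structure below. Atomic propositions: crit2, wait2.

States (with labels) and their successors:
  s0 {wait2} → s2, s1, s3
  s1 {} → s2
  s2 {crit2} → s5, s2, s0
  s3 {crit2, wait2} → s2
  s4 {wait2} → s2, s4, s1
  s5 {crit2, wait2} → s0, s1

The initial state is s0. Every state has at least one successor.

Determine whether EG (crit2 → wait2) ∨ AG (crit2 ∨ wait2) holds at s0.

States satisfying crit2 → wait2: {s0, s1, s3, s4, s5}.
States satisfying EG (crit2 → wait2): {s4}.
States satisfying crit2 ∨ wait2: {s0, s2, s3, s4, s5}.
States satisfying AG (crit2 ∨ wait2): ∅.
States satisfying EG (crit2 → wait2) ∨ AG (crit2 ∨ wait2): {s4}.
s0 ∉ Sat(EG (crit2 → wait2) ∨ AG (crit2 ∨ wait2)).

No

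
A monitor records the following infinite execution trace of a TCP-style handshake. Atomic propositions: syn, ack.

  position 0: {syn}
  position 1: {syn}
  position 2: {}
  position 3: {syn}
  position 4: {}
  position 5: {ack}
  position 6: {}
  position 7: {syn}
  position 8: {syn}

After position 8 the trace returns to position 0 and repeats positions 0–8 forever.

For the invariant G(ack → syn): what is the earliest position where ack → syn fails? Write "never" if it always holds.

Check ack → syn at each position in order: 0 ✓, 1 ✓, 2 ✓, 3 ✓, 4 ✓.
At position 5 the labels are {ack}, so ack → syn is false there. This is the first violation.

5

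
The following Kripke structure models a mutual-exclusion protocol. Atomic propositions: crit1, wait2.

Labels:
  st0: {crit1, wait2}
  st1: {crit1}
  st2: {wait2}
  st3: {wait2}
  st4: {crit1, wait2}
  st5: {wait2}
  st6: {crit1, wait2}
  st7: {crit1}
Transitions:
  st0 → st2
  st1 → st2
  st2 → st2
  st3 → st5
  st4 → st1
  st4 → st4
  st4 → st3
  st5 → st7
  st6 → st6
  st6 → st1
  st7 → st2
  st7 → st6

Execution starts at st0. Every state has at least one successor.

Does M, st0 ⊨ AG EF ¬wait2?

Violated

States satisfying EF ¬wait2: {st1, st3, st4, st5, st6, st7}.
States satisfying AG EF ¬wait2: ∅.
st0 is reachable from st0 and violates EF ¬wait2, so AG fails at st0.
st0 ∉ Sat(AG EF ¬wait2).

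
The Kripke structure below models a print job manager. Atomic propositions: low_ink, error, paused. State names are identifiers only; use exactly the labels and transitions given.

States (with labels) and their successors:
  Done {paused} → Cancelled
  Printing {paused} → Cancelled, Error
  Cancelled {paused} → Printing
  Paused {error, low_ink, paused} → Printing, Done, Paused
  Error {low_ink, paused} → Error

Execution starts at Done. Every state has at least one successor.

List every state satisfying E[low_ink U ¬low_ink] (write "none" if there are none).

{Done, Printing, Cancelled, Paused}

States satisfying low_ink: {Paused, Error}.
States satisfying ¬low_ink: {Done, Printing, Cancelled}.
States satisfying E[low_ink U ¬low_ink]: {Done, Printing, Cancelled, Paused}.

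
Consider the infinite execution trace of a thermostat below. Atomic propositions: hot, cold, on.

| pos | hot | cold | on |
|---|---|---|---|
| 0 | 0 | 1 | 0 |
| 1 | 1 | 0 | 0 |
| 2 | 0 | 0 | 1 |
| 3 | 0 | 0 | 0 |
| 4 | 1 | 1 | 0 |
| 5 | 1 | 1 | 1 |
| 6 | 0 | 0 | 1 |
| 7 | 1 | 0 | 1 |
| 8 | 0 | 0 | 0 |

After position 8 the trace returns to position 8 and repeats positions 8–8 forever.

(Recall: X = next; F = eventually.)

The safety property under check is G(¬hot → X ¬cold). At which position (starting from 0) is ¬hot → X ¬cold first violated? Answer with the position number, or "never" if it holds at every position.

Check ¬hot → X ¬cold at each position in order: 0 ✓, 1 ✓, 2 ✓.
At position 3 the labels are {} and the next position 4 has {cold, hot}, so ¬hot → X ¬cold is false there. This is the first violation.

3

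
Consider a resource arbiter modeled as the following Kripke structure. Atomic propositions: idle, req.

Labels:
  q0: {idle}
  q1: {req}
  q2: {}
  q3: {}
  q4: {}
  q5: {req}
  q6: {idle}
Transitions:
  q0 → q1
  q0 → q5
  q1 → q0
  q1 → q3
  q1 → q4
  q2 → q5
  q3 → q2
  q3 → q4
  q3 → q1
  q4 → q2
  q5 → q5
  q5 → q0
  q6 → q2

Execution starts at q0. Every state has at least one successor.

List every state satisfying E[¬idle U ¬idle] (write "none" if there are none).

{q1, q2, q3, q4, q5}

States satisfying ¬idle: {q1, q2, q3, q4, q5}.
States satisfying E[¬idle U ¬idle]: {q1, q2, q3, q4, q5}.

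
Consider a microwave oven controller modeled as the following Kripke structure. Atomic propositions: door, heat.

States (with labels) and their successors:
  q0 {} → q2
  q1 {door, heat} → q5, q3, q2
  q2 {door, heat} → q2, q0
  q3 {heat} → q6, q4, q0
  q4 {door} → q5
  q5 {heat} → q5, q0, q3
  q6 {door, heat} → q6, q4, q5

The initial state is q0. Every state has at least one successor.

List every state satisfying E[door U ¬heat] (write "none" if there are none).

States satisfying door: {q1, q2, q4, q6}.
States satisfying ¬heat: {q0, q4}.
States satisfying E[door U ¬heat]: {q0, q1, q2, q4, q6}.

{q0, q1, q2, q4, q6}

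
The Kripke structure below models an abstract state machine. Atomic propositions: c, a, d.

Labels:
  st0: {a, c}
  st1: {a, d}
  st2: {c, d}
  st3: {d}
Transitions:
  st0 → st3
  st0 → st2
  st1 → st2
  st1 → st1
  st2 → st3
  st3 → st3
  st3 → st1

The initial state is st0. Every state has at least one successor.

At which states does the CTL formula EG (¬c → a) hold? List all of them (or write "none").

{st1}

States satisfying ¬c → a: {st0, st1, st2}.
States satisfying EG (¬c → a): {st1}.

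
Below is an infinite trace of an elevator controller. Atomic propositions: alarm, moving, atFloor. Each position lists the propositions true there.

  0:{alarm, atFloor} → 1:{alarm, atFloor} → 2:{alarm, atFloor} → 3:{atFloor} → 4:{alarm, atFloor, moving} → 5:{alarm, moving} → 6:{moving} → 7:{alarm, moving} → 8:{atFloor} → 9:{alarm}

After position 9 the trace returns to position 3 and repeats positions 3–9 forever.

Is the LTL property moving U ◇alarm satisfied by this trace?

Yes

Walking from position 0: ◇alarm first holds at position 0, and moving holds at every earlier position along the way, so moving U ◇alarm holds.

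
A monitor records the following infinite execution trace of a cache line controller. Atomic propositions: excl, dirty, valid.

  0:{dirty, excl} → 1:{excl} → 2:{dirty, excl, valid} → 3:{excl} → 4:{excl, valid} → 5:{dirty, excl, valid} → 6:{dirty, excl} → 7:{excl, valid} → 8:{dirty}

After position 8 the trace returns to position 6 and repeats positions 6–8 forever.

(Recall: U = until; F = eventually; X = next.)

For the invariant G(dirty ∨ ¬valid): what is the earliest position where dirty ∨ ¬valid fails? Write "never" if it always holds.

4

Check dirty ∨ ¬valid at each position in order: 0 ✓, 1 ✓, 2 ✓, 3 ✓.
At position 4 the labels are {excl, valid}, so dirty ∨ ¬valid is false there. This is the first violation.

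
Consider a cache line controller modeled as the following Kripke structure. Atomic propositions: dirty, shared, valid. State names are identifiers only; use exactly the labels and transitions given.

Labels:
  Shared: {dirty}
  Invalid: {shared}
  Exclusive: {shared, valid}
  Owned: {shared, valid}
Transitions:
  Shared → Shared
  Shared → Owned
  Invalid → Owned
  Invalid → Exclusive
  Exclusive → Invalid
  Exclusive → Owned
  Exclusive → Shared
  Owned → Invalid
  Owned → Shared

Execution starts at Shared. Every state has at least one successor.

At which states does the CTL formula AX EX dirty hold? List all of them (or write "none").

{Shared, Invalid}

States satisfying EX dirty: {Shared, Exclusive, Owned}.
States satisfying AX EX dirty: {Shared, Invalid}.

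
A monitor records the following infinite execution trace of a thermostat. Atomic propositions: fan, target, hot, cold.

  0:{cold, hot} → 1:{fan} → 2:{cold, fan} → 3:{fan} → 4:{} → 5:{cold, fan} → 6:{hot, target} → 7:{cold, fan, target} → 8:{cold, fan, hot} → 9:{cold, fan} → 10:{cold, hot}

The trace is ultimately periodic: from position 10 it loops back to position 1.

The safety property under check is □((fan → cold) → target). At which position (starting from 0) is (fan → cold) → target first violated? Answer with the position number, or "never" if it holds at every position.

0

At position 0 the labels are {cold, hot}, so (fan → cold) → target is false there. This is the first violation.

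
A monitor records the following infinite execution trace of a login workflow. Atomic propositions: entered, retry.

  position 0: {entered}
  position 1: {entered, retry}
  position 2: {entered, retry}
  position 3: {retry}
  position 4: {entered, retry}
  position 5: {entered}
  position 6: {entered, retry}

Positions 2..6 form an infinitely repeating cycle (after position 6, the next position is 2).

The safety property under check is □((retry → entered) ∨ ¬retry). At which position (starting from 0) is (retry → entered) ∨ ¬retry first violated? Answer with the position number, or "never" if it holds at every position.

3

Check (retry → entered) ∨ ¬retry at each position in order: 0 ✓, 1 ✓, 2 ✓.
At position 3 the labels are {retry}, so (retry → entered) ∨ ¬retry is false there. This is the first violation.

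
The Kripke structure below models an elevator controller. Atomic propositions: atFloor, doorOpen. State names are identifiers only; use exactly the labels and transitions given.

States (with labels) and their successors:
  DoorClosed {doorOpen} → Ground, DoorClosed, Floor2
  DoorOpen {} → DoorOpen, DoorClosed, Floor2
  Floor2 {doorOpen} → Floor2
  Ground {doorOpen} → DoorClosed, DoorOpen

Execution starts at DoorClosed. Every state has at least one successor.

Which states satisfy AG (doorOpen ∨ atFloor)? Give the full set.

States satisfying doorOpen ∨ atFloor: {DoorClosed, Floor2, Ground}.
States satisfying AG (doorOpen ∨ atFloor): {Floor2}.

{Floor2}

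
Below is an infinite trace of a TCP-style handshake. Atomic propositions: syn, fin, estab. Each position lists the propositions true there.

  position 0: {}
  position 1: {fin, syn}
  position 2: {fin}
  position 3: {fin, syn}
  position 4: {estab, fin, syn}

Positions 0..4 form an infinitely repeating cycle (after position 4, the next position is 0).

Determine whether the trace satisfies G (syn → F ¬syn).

syn → F ¬syn holds at every position 0..4, and those are all positions ever visited, so G (syn → F ¬syn) holds.
Positions where syn holds: 1, 3, 4.
Check F ¬syn at each: 1→ok, 3→ok, 4→ok.

Holds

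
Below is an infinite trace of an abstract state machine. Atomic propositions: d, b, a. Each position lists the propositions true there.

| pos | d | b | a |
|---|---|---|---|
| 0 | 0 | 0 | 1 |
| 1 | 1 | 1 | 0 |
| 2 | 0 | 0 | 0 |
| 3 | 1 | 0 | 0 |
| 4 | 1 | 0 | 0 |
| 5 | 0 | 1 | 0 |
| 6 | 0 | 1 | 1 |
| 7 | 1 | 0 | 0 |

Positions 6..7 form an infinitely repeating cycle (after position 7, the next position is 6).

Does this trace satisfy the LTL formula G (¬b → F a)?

¬b → F a holds at every position 0..7, and those are all positions ever visited, so G (¬b → F a) holds.
Positions where ¬b holds: 0, 2, 3, 4, 7.
Check F a at each: 0→ok, 2→ok, 3→ok, 4→ok, 7→ok.

Holds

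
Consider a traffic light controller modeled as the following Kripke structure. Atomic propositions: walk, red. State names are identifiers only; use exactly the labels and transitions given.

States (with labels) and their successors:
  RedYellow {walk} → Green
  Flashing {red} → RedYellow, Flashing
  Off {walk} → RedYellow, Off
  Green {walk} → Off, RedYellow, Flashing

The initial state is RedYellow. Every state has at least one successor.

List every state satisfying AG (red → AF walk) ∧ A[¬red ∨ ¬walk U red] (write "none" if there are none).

none

States satisfying red → AF walk: {RedYellow, Off, Green}.
States satisfying AG (red → AF walk): ∅.
States satisfying ¬red ∨ ¬walk: {RedYellow, Flashing, Off, Green}.
States satisfying red: {Flashing}.
States satisfying A[¬red ∨ ¬walk U red]: {Flashing}.
States satisfying AG (red → AF walk) ∧ A[¬red ∨ ¬walk U red]: ∅.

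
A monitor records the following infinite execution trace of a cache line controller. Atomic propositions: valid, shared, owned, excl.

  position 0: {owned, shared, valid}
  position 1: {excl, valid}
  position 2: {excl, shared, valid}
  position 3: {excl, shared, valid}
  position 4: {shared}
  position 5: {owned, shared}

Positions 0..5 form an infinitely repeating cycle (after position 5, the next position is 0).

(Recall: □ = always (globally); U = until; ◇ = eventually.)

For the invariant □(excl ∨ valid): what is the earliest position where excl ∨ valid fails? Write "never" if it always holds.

Check excl ∨ valid at each position in order: 0 ✓, 1 ✓, 2 ✓, 3 ✓.
At position 4 the labels are {shared}, so excl ∨ valid is false there. This is the first violation.

4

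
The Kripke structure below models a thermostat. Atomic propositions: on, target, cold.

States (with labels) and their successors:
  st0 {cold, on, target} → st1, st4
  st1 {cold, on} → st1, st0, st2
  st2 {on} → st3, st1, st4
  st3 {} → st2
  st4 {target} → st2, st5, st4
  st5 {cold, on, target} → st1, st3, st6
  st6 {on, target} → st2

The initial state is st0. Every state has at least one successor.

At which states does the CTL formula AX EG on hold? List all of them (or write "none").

{st1, st3, st6}

States satisfying EG on: {st0, st1, st2, st5, st6}.
States satisfying AX EG on: {st1, st3, st6}.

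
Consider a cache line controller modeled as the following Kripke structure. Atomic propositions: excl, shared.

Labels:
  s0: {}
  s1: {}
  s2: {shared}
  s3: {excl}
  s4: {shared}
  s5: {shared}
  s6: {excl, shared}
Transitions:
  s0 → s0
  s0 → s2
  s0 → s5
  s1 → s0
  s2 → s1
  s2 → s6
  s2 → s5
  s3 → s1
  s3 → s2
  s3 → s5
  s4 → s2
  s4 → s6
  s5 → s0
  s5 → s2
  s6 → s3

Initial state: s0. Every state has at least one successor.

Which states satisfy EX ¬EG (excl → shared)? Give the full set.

{s2, s4, s6}

States satisfying ¬EG (excl → shared): {s3, s6}.
States satisfying EX ¬EG (excl → shared): {s2, s4, s6}.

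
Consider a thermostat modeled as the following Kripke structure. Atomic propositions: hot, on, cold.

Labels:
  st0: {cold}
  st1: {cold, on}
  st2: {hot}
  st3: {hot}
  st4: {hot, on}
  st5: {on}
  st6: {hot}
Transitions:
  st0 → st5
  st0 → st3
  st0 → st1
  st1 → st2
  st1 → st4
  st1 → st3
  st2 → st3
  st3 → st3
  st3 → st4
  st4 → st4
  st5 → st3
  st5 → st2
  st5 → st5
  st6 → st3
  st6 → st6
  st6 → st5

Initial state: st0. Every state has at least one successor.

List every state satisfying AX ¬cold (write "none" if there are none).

States satisfying ¬cold: {st2, st3, st4, st5, st6}.
States satisfying AX ¬cold: {st1, st2, st3, st4, st5, st6}.

{st1, st2, st3, st4, st5, st6}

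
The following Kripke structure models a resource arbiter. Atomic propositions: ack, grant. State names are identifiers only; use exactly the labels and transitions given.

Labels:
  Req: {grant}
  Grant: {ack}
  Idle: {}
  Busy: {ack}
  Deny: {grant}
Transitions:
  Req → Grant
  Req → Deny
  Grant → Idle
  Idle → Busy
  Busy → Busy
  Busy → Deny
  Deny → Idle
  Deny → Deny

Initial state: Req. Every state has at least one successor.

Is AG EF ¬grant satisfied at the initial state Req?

Yes

States satisfying EF ¬grant: {Req, Grant, Idle, Busy, Deny}.
States satisfying AG EF ¬grant: {Req, Grant, Idle, Busy, Deny}.
Every state reachable from Req satisfies EF ¬grant.
Req ∈ Sat(AG EF ¬grant).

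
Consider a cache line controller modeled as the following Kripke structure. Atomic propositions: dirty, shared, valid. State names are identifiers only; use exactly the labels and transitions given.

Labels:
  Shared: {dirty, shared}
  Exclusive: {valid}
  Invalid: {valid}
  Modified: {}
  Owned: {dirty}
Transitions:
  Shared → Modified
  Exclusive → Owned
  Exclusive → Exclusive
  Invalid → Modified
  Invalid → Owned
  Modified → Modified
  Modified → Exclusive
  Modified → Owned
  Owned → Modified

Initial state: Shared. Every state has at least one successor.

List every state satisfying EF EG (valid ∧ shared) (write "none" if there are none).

States satisfying EG (valid ∧ shared): ∅.
States satisfying EF EG (valid ∧ shared): ∅.

none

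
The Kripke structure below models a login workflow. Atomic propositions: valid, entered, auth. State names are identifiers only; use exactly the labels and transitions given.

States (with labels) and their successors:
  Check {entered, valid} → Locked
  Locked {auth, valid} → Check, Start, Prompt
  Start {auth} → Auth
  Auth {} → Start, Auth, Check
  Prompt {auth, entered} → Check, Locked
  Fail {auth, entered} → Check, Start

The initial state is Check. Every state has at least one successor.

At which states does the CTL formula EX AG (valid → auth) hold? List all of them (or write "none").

States satisfying AG (valid → auth): ∅.
States satisfying EX AG (valid → auth): ∅.

none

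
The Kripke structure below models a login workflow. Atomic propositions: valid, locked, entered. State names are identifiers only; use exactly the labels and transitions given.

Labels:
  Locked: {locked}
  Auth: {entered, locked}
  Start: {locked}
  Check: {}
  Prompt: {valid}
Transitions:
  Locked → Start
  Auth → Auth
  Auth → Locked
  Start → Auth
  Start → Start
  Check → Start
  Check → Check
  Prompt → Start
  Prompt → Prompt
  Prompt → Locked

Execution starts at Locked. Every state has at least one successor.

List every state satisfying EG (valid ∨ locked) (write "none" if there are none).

States satisfying valid ∨ locked: {Locked, Auth, Start, Prompt}.
States satisfying EG (valid ∨ locked): {Locked, Auth, Start, Prompt}.

{Locked, Auth, Start, Prompt}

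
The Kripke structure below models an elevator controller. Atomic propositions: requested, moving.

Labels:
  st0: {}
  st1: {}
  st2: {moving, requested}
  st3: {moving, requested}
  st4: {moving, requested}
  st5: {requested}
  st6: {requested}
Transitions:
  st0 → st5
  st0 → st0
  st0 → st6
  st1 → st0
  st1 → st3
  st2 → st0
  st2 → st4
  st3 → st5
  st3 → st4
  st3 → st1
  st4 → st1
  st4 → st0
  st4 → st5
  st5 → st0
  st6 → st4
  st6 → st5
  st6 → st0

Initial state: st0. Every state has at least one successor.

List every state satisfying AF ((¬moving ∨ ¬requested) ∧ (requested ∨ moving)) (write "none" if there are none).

{st5, st6}

States satisfying (¬moving ∨ ¬requested) ∧ (requested ∨ moving): {st5, st6}.
States satisfying AF ((¬moving ∨ ¬requested) ∧ (requested ∨ moving)): {st5, st6}.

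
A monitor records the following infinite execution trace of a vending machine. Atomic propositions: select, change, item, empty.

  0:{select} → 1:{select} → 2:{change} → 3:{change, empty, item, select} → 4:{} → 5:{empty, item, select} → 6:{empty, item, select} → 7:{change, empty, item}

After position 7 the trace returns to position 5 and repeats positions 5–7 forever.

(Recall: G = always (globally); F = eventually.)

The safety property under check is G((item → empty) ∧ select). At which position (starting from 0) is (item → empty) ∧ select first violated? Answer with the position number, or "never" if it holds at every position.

Check (item → empty) ∧ select at each position in order: 0 ✓, 1 ✓.
At position 2 the labels are {change}, so (item → empty) ∧ select is false there. This is the first violation.

2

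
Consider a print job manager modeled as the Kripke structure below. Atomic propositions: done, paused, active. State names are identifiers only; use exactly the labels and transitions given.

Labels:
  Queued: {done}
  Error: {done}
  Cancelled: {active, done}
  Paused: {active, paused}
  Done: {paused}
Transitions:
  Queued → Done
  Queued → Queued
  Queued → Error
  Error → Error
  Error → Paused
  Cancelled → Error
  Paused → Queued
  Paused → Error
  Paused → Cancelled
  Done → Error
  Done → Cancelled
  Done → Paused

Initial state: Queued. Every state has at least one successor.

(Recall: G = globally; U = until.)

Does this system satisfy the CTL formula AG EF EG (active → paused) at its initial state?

Satisfied

States satisfying EF EG (active → paused): {Queued, Error, Cancelled, Paused, Done}.
States satisfying AG EF EG (active → paused): {Queued, Error, Cancelled, Paused, Done}.
Every state reachable from Queued satisfies EF EG (active → paused).
Queued ∈ Sat(AG EF EG (active → paused)).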